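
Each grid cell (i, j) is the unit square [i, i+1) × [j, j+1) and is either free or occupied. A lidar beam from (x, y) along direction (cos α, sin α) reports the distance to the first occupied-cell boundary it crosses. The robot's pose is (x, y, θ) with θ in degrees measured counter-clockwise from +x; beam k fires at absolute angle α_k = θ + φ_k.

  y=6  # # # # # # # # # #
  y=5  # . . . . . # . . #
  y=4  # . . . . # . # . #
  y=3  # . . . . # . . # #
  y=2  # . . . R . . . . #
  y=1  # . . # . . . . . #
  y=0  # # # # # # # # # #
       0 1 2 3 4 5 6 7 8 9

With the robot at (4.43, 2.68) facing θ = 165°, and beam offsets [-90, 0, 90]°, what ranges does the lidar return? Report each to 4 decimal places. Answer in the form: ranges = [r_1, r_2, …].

ranges = [2.2023, 3.5510, 1.6614]

beam 1: φ=-90°, α=75°
  cosα=0.2588 sinα=0.9659 | (4,2) | tMaxX 2.2023 tMaxY 0.3313 | tΔX 3.8637 tΔY 1.0353
    t=0.3313 [y] (4,3)
    t=1.3666 [y] (4,4)
    t=2.2023 [x] (5,4) — stop
  → r_1 = 2.2023
beam 2: φ=0°, α=165°
  cosα=-0.9659 sinα=0.2588 | (4,2) | tMaxX 0.4452 tMaxY 1.2364 | tΔX 1.0353 tΔY 3.8637
    t=0.4452 [x] (3,2)
    t=1.2364 [y] (3,3)
    t=1.4804 [x] (2,3)
    t=2.5157 [x] (1,3)
    t=3.5510 [x] (0,3) — stop
  → r_2 = 3.5510
beam 3: φ=90°, α=255°
  cosα=-0.2588 sinα=-0.9659 | (4,2) | tMaxX 1.6614 tMaxY 0.7040 | tΔX 3.8637 tΔY 1.0353
    t=0.7040 [y] (4,1)
    t=1.6614 [x] (3,1) — stop
  → r_3 = 1.6614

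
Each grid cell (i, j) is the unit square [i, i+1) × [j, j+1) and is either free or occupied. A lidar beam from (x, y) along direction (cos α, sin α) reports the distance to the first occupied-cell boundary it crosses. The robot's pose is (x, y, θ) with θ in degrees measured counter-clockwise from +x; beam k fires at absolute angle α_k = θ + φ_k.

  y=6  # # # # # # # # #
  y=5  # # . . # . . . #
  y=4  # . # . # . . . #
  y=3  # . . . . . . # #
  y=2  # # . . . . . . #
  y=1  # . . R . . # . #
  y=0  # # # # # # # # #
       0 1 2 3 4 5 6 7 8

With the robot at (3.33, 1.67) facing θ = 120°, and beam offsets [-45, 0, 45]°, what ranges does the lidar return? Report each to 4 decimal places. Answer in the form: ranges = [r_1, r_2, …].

beam 1: φ=-45°, α=75°
  d=(0.2588,0.9659)  start (3,1)  tX=2.5887 tY=0.3416  stride 1/|dx|=3.8637 1/|dy|=1.0353
    cross y-line → (3,2), t=0.3416
    cross y-line → (3,3), t=1.3769
    cross y-line → (3,4), t=2.4122
    cross x-line → (4,4), t=2.5887 (wall)
  → r_1 = 2.5887
beam 2: φ=0°, α=120°
  d=(-0.5000,0.8660)  start (3,1)  tX=0.6600 tY=0.3811  stride 1/|dx|=2.0000 1/|dy|=1.1547
    cross y-line → (3,2), t=0.3811
    cross x-line → (2,2), t=0.6600
    cross y-line → (2,3), t=1.5358
    cross x-line → (1,3), t=2.6600
    cross y-line → (1,4), t=2.6905
    cross y-line → (1,5), t=3.8452 (wall)
  → r_2 = 3.8452
beam 3: φ=45°, α=165°
  d=(-0.9659,0.2588)  start (3,1)  tX=0.3416 tY=1.2750  stride 1/|dx|=1.0353 1/|dy|=3.8637
    cross x-line → (2,1), t=0.3416
    cross y-line → (2,2), t=1.2750
    cross x-line → (1,2), t=1.3769 (wall)
  → r_3 = 1.3769

ranges = [2.5887, 3.8452, 1.3769]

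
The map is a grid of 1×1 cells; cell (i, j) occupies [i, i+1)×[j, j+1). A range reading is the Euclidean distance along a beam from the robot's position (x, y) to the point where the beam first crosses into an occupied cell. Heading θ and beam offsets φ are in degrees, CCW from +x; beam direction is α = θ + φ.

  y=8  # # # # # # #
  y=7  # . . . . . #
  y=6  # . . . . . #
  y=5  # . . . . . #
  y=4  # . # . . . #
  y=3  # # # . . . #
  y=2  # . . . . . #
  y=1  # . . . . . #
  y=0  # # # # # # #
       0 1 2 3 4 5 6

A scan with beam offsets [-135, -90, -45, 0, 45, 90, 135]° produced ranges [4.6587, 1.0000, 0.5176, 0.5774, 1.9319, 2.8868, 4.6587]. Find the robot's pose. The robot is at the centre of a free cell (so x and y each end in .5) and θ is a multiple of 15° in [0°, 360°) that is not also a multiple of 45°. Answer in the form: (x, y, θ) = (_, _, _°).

(x, y, θ) = (5.5, 5.5, 30°)

Enumerate (i+0.5, j+0.5, θ) over the 32 free cells and 16 admissible headings. For each, cast all 7 beams and compare to the given ranges.
  (4.5, 1.5, 195°): beam 1 = 3.0000 ≠ 4.6587 ✗
  (5.5, 3.5, 165°): beam 1 = 0.5774 ≠ 4.6587 ✗
  (3.5, 5.5, 330°): beam 1 = 2.5882 ≠ 4.6587 ✗
  (2.5, 1.5, 60°): beam 1 = 0.5176 ≠ 4.6587 ✗
  …
  (5.5, 5.5, 30°): r_1=4.6587, r_2=1.0000, r_3=0.5176, r_4=0.5774, r_5=1.9319, r_6=2.8868, r_7=4.6587 — all match ✓
No second candidate reproduces the full scan.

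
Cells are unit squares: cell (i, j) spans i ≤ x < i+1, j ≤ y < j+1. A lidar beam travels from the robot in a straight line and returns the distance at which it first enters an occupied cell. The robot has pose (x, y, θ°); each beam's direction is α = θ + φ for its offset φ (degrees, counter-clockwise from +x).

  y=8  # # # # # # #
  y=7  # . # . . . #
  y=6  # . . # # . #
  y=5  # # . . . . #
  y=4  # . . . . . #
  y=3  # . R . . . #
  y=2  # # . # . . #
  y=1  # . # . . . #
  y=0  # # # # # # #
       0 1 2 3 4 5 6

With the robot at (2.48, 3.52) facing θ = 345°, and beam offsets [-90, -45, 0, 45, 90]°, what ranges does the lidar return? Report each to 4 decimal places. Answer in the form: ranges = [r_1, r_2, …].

ranges = [1.5736, 1.0400, 3.6442, 4.0645, 2.5675]

beam 1: φ=-90°, α=255°
  d=(-0.2588,-0.9659)  start (2,3)  tX=1.8546 tY=0.5383  stride 1/|dx|=3.8637 1/|dy|=1.0353
    cross y-line → (2,2), t=0.5383
    cross y-line → (2,1), t=1.5736 (wall)
  → r_1 = 1.5736
beam 2: φ=-45°, α=300°
  d=(0.5000,-0.8660)  start (2,3)  tX=1.0400 tY=0.6004  stride 1/|dx|=2.0000 1/|dy|=1.1547
    cross y-line → (2,2), t=0.6004
    cross x-line → (3,2), t=1.0400 (wall)
  → r_2 = 1.0400
beam 3: φ=0°, α=345°
  d=(0.9659,-0.2588)  start (2,3)  tX=0.5383 tY=2.0091  stride 1/|dx|=1.0353 1/|dy|=3.8637
    cross x-line → (3,3), t=0.5383
    cross x-line → (4,3), t=1.5736
    cross y-line → (4,2), t=2.0091
    cross x-line → (5,2), t=2.6089
    cross x-line → (6,2), t=3.6442 (wall)
  → r_3 = 3.6442
beam 4: φ=45°, α=30°
  d=(0.8660,0.5000)  start (2,3)  tX=0.6004 tY=0.9600  stride 1/|dx|=1.1547 1/|dy|=2.0000
    cross x-line → (3,3), t=0.6004
    cross y-line → (3,4), t=0.9600
    cross x-line → (4,4), t=1.7551
    cross x-line → (5,4), t=2.9098
    cross y-line → (5,5), t=2.9600
    cross x-line → (6,5), t=4.0645 (wall)
  → r_4 = 4.0645
beam 5: φ=90°, α=75°
  d=(0.2588,0.9659)  start (2,3)  tX=2.0091 tY=0.4969  stride 1/|dx|=3.8637 1/|dy|=1.0353
    cross y-line → (2,4), t=0.4969
    cross y-line → (2,5), t=1.5322
    cross x-line → (3,5), t=2.0091
    cross y-line → (3,6), t=2.5675 (wall)
  → r_5 = 2.5675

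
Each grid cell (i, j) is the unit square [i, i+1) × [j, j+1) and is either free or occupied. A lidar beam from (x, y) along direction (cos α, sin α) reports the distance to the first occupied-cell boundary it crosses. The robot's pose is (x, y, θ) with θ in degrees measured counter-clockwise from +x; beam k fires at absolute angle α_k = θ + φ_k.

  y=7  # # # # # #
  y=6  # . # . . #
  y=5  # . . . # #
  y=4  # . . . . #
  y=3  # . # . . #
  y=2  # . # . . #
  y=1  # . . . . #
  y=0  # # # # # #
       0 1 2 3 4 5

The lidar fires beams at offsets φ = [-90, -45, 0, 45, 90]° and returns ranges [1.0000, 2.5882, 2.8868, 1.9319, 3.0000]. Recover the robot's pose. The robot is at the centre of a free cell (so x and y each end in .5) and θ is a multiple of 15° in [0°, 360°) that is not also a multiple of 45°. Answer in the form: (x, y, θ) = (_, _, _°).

Enumerate (i+0.5, j+0.5, θ) over the 20 free cells and 16 admissible headings. For each, cast all 5 beams and compare to the given ranges.
  (4.5, 2.5, 300°): beam 1 = 3.0000 ≠ 1.0000 ✗
  (1.5, 3.5, 330°): beam 3 = 0.5774 ≠ 2.8868 ✗
  (2.5, 5.5, 285°): beam 1 = 1.5529 ≠ 1.0000 ✗
  (2.5, 1.5, 255°): beam 1 = 1.5529 ≠ 1.0000 ✗
  …
  (3.5, 5.5, 210°): r_1=1.0000, r_2=2.5882, r_3=2.8868, r_4=1.9319, r_5=3.0000 — all match ✓
Only this pose fits every beam.

(x, y, θ) = (3.5, 5.5, 210°)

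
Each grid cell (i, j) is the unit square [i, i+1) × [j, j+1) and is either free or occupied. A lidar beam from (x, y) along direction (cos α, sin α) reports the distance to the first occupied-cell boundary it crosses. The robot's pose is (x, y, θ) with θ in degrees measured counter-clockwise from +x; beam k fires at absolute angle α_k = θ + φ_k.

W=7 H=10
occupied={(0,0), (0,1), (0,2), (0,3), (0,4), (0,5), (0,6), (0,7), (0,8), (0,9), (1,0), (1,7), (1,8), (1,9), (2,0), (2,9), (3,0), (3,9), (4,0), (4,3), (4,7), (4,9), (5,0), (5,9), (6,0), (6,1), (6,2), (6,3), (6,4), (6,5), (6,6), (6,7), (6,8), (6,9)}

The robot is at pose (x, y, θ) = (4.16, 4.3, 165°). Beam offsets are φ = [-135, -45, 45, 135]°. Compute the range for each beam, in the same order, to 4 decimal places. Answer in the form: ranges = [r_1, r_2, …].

ranges = [2.1246, 4.3200, 3.6489, 0.3464]

beam 1: φ=-135°, α=30°
  dir = (cos 30°, sin 30°) = (0.8660, 0.5000); from cell (4,4)
  next x-line at t=0.9699, next y-line at t=1.4000; Δt_x=1.1547, Δt_y=2.0000
    x: enter (5,4) at t=0.9699
    y: enter (5,5) at t=1.4000
    x: enter (6,5) at t=2.1246 ← occupied
  → r_1 = 2.1246
beam 2: φ=-45°, α=120°
  dir = (cos 120°, sin 120°) = (-0.5000, 0.8660); from cell (4,4)
  next x-line at t=0.3200, next y-line at t=0.8083; Δt_x=2.0000, Δt_y=1.1547
    x: enter (3,4) at t=0.3200
    y: enter (3,5) at t=0.8083
    y: enter (3,6) at t=1.9630
    x: enter (2,6) at t=2.3200
    y: enter (2,7) at t=3.1177
    y: enter (2,8) at t=4.2724
    x: enter (1,8) at t=4.3200 ← occupied
  → r_2 = 4.3200
beam 3: φ=45°, α=210°
  dir = (cos 210°, sin 210°) = (-0.8660, -0.5000); from cell (4,4)
  next x-line at t=0.1848, next y-line at t=0.6000; Δt_x=1.1547, Δt_y=2.0000
    x: enter (3,4) at t=0.1848
    y: enter (3,3) at t=0.6000
    x: enter (2,3) at t=1.3395
    x: enter (1,3) at t=2.4942
    y: enter (1,2) at t=2.6000
    x: enter (0,2) at t=3.6489 ← occupied
  → r_3 = 3.6489
beam 4: φ=135°, α=300°
  dir = (cos 300°, sin 300°) = (0.5000, -0.8660); from cell (4,4)
  next x-line at t=1.6800, next y-line at t=0.3464; Δt_x=2.0000, Δt_y=1.1547
    y: enter (4,3) at t=0.3464 ← occupied
  → r_4 = 0.3464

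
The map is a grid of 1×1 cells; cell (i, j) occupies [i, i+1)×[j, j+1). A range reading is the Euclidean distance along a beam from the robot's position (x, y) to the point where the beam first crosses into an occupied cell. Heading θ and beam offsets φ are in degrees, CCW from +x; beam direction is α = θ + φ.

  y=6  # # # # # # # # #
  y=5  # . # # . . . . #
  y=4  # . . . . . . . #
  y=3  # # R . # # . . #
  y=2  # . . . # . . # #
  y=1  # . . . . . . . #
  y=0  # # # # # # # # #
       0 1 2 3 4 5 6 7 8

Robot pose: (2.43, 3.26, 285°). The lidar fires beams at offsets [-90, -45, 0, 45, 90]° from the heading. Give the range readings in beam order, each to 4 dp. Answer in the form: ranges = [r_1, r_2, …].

beam 1: φ=-90°, α=195°
  direction (-0.9659, -0.2588); cell (2,3); t to first gridline: x 0.4452, y 1.0046 (then +1.0353 / +3.8637)
    (1,3) via x @ 0.4452  # hit
  → r_1 = 0.4452
beam 2: φ=-45°, α=240°
  direction (-0.5000, -0.8660); cell (2,3); t to first gridline: x 0.8600, y 0.3002 (then +2.0000 / +1.1547)
    (2,2) via y @ 0.3002
    (1,2) via x @ 0.8600
    (1,1) via y @ 1.4549
    (1,0) via y @ 2.6096  # hit
  → r_2 = 2.6096
beam 3: φ=0°, α=285°
  direction (0.2588, -0.9659); cell (2,3); t to first gridline: x 2.2023, y 0.2692 (then +3.8637 / +1.0353)
    (2,2) via y @ 0.2692
    (2,1) via y @ 1.3044
    (3,1) via x @ 2.2023
    (3,0) via y @ 2.3397  # hit
  → r_3 = 2.3397
beam 4: φ=45°, α=330°
  direction (0.8660, -0.5000); cell (2,3); t to first gridline: x 0.6582, y 0.5200 (then +1.1547 / +2.0000)
    (2,2) via y @ 0.5200
    (3,2) via x @ 0.6582
    (4,2) via x @ 1.8129  # hit
  → r_4 = 1.8129
beam 5: φ=90°, α=15°
  direction (0.9659, 0.2588); cell (2,3); t to first gridline: x 0.5901, y 2.8591 (then +1.0353 / +3.8637)
    (3,3) via x @ 0.5901
    (4,3) via x @ 1.6254  # hit
  → r_5 = 1.6254

ranges = [0.4452, 2.6096, 2.3397, 1.8129, 1.6254]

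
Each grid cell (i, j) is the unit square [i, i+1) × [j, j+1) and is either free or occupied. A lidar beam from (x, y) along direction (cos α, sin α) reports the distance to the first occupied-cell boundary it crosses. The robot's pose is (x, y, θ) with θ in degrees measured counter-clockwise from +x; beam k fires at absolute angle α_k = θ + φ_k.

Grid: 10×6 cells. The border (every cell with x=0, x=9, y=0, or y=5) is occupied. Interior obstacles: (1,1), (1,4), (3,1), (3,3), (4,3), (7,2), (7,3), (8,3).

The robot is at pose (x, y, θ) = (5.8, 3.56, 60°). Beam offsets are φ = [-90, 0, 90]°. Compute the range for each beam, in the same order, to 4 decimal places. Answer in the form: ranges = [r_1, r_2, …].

beam 1: φ=-90°, α=330°
  dir = (cos 330°, sin 330°) = (0.8660, -0.5000); from cell (5,3)
  next x-line at t=0.2309, next y-line at t=1.1200; Δt_x=1.1547, Δt_y=2.0000
    x: enter (6,3) at t=0.2309
    y: enter (6,2) at t=1.1200
    x: enter (7,2) at t=1.3856 ← occupied
  → r_1 = 1.3856
beam 2: φ=0°, α=60°
  dir = (cos 60°, sin 60°) = (0.5000, 0.8660); from cell (5,3)
  next x-line at t=0.4000, next y-line at t=0.5081; Δt_x=2.0000, Δt_y=1.1547
    x: enter (6,3) at t=0.4000
    y: enter (6,4) at t=0.5081
    y: enter (6,5) at t=1.6628 ← occupied
  → r_2 = 1.6628
beam 3: φ=90°, α=150°
  dir = (cos 150°, sin 150°) = (-0.8660, 0.5000); from cell (5,3)
  next x-line at t=0.9238, next y-line at t=0.8800; Δt_x=1.1547, Δt_y=2.0000
    y: enter (5,4) at t=0.8800
    x: enter (4,4) at t=0.9238
    x: enter (3,4) at t=2.0785
    y: enter (3,5) at t=2.8800 ← occupied
  → r_3 = 2.8800

ranges = [1.3856, 1.6628, 2.8800]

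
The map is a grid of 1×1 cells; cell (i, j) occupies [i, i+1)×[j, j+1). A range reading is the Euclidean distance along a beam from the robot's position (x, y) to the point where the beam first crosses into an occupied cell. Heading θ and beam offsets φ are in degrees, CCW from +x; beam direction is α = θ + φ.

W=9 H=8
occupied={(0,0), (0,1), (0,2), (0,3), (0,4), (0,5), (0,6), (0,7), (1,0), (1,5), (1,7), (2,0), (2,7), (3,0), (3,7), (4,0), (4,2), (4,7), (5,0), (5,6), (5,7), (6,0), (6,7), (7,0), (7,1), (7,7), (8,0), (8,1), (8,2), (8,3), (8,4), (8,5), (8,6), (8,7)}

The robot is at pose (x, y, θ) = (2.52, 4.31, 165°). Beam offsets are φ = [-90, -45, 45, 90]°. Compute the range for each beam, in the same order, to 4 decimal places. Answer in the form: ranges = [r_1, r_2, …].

beam 1: φ=-90°, α=75°
  direction (0.2588, 0.9659); cell (2,4); t to first gridline: x 1.8546, y 0.7143 (then +3.8637 / +1.0353)
    (2,5) via y @ 0.7143
    (2,6) via y @ 1.7496
    (3,6) via x @ 1.8546
    (3,7) via y @ 2.7849  # hit
  → r_1 = 2.7849
beam 2: φ=-45°, α=120°
  direction (-0.5000, 0.8660); cell (2,4); t to first gridline: x 1.0400, y 0.7967 (then +2.0000 / +1.1547)
    (2,5) via y @ 0.7967
    (1,5) via x @ 1.0400  # hit
  → r_2 = 1.0400
beam 3: φ=45°, α=210°
  direction (-0.8660, -0.5000); cell (2,4); t to first gridline: x 0.6004, y 0.6200 (then +1.1547 / +2.0000)
    (1,4) via x @ 0.6004
    (1,3) via y @ 0.6200
    (0,3) via x @ 1.7551  # hit
  → r_3 = 1.7551
beam 4: φ=90°, α=255°
  direction (-0.2588, -0.9659); cell (2,4); t to first gridline: x 2.0091, y 0.3209 (then +3.8637 / +1.0353)
    (2,3) via y @ 0.3209
    (2,2) via y @ 1.3562
    (1,2) via x @ 2.0091
    (1,1) via y @ 2.3915
    (1,0) via y @ 3.4268  # hit
  → r_4 = 3.4268

ranges = [2.7849, 1.0400, 1.7551, 3.4268]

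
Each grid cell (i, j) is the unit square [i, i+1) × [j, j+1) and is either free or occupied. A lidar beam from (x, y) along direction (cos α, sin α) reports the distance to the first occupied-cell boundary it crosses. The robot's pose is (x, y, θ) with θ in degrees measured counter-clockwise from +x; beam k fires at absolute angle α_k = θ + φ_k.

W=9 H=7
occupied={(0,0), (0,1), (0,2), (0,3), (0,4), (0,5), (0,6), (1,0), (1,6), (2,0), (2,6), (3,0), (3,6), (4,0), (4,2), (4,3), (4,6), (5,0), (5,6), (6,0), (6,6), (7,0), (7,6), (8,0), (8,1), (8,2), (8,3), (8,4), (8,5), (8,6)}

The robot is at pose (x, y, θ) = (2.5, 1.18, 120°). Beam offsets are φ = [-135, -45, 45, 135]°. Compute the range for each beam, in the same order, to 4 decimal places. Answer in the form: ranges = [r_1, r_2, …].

beam 1: φ=-135°, α=345°
  direction (0.9659, -0.2588); cell (2,1); t to first gridline: x 0.5176, y 0.6955 (then +1.0353 / +3.8637)
    (3,1) via x @ 0.5176
    (3,0) via y @ 0.6955  # hit
  → r_1 = 0.6955
beam 2: φ=-45°, α=75°
  direction (0.2588, 0.9659); cell (2,1); t to first gridline: x 1.9319, y 0.8489 (then +3.8637 / +1.0353)
    (2,2) via y @ 0.8489
    (2,3) via y @ 1.8842
    (3,3) via x @ 1.9319
    (3,4) via y @ 2.9195
    (3,5) via y @ 3.9548
    (3,6) via y @ 4.9900  # hit
  → r_2 = 4.9900
beam 3: φ=45°, α=165°
  direction (-0.9659, 0.2588); cell (2,1); t to first gridline: x 0.5176, y 3.1682 (then +1.0353 / +3.8637)
    (1,1) via x @ 0.5176
    (0,1) via x @ 1.5529  # hit
  → r_3 = 1.5529
beam 4: φ=135°, α=255°
  direction (-0.2588, -0.9659); cell (2,1); t to first gridline: x 1.9319, y 0.1863 (then +3.8637 / +1.0353)
    (2,0) via y @ 0.1863  # hit
  → r_4 = 0.1863

ranges = [0.6955, 4.9900, 1.5529, 0.1863]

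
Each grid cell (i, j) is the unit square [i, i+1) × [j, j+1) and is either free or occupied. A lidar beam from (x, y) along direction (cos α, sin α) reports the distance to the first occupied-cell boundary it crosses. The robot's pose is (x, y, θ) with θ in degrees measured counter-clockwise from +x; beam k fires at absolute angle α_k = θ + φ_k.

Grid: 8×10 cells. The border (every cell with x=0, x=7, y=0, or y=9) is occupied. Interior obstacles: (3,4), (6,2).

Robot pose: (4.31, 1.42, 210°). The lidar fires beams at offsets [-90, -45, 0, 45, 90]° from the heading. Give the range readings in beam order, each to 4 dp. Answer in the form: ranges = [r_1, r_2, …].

beam 1: φ=-90°, α=120°
  dir = (cos 120°, sin 120°) = (-0.5000, 0.8660); from cell (4,1)
  next x-line at t=0.6200, next y-line at t=0.6697; Δt_x=2.0000, Δt_y=1.1547
    x: enter (3,1) at t=0.6200
    y: enter (3,2) at t=0.6697
    y: enter (3,3) at t=1.8244
    x: enter (2,3) at t=2.6200
    y: enter (2,4) at t=2.9791
    y: enter (2,5) at t=4.1338
    x: enter (1,5) at t=4.6200
    y: enter (1,6) at t=5.2885
    y: enter (1,7) at t=6.4432
    x: enter (0,7) at t=6.6200 ← occupied
  → r_1 = 6.6200
beam 2: φ=-45°, α=165°
  dir = (cos 165°, sin 165°) = (-0.9659, 0.2588); from cell (4,1)
  next x-line at t=0.3209, next y-line at t=2.2409; Δt_x=1.0353, Δt_y=3.8637
    x: enter (3,1) at t=0.3209
    x: enter (2,1) at t=1.3562
    y: enter (2,2) at t=2.2409
    x: enter (1,2) at t=2.3915
    x: enter (0,2) at t=3.4268 ← occupied
  → r_2 = 3.4268
beam 3: φ=0°, α=210°
  dir = (cos 210°, sin 210°) = (-0.8660, -0.5000); from cell (4,1)
  next x-line at t=0.3580, next y-line at t=0.8400; Δt_x=1.1547, Δt_y=2.0000
    x: enter (3,1) at t=0.3580
    y: enter (3,0) at t=0.8400 ← occupied
  → r_3 = 0.8400
beam 4: φ=45°, α=255°
  dir = (cos 255°, sin 255°) = (-0.2588, -0.9659); from cell (4,1)
  next x-line at t=1.1977, next y-line at t=0.4348; Δt_x=3.8637, Δt_y=1.0353
    y: enter (4,0) at t=0.4348 ← occupied
  → r_4 = 0.4348
beam 5: φ=90°, α=300°
  dir = (cos 300°, sin 300°) = (0.5000, -0.8660); from cell (4,1)
  next x-line at t=1.3800, next y-line at t=0.4850; Δt_x=2.0000, Δt_y=1.1547
    y: enter (4,0) at t=0.4850 ← occupied
  → r_5 = 0.4850

ranges = [6.6200, 3.4268, 0.8400, 0.4348, 0.4850]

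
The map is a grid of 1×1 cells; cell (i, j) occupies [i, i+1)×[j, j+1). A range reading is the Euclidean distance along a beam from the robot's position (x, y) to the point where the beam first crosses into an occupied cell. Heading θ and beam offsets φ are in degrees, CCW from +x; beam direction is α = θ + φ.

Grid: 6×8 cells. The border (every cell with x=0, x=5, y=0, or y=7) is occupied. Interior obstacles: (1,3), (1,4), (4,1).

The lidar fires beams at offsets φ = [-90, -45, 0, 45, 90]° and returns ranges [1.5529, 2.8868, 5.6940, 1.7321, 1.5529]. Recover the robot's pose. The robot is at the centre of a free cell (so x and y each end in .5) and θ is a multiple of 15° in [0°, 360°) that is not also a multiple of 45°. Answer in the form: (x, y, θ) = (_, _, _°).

(x, y, θ) = (2.5, 1.5, 75°)

Candidates: 21 free-cell centres × 16 headings = 336 poses. Raycast each; keep the one whose scan matches to 4 dp.
  (3.5, 3.5, 255°): beam 3 = 2.5882 ≠ 5.6940 ✗
  (2.5, 5.5, 300°): beam 1 = 1.0000 ≠ 1.5529 ✗
  (3.5, 4.5, 255°): beam 2 = 1.7321 ≠ 2.8868 ✗
  …
  (2.5, 1.5, 75°): r_1=1.5529, r_2=2.8868, r_3=5.6940, r_4=1.7321, r_5=1.5529 — all match ✓
No second candidate reproduces the full scan.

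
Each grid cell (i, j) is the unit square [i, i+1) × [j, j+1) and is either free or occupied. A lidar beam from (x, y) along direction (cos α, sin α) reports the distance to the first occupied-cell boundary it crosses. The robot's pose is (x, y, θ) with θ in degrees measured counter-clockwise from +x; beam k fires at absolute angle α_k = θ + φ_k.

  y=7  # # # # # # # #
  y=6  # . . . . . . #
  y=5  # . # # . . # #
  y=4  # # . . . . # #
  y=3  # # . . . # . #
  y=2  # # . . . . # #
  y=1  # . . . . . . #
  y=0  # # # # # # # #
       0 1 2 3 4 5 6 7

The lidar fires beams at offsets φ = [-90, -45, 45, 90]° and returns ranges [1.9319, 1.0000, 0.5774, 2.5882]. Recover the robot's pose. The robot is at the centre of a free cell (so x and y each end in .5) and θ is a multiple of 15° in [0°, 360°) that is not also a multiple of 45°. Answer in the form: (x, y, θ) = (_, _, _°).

The pose lattice has 27·16 = 432 candidates. Test each by forward raycasting.
  (3.5, 3.5, 60°): beam 1 = 2.8868 ≠ 1.9319 ✗
  (6.5, 6.5, 30°): beam 1 = 0.5774 ≠ 1.9319 ✗
  (2.5, 4.5, 120°): beam 1 = 1.0000 ≠ 1.9319 ✗
  (6.5, 1.5, 210°): beam 1 = 0.5774 ≠ 1.9319 ✗
  …
  (3.5, 6.5, 255°): r_1=1.9319, r_2=1.0000, r_3=0.5774, r_4=2.5882 — all match ✓
No second candidate reproduces the full scan.

(x, y, θ) = (3.5, 6.5, 255°)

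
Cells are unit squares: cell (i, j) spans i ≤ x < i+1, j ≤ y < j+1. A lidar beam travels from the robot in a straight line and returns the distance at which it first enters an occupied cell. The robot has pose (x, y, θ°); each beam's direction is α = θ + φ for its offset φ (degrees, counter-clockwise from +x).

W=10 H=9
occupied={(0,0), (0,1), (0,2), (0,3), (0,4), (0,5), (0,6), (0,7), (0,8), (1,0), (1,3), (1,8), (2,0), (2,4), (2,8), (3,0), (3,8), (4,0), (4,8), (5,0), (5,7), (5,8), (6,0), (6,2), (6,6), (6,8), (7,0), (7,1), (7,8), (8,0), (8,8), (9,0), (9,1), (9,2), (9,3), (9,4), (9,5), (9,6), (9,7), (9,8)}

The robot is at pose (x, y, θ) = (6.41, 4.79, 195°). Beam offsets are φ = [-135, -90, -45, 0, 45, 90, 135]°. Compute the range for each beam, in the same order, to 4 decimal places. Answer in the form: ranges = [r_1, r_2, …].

ranges = [3.7066, 1.2527, 6.2469, 4.5656, 4.3763, 1.8531, 2.9907]

beam 1: φ=-135°, α=60°
  dir = (cos 60°, sin 60°) = (0.5000, 0.8660); from cell (6,4)
  next x-line at t=1.1800, next y-line at t=0.2425; Δt_x=2.0000, Δt_y=1.1547
    y: enter (6,5) at t=0.2425
    x: enter (7,5) at t=1.1800
    y: enter (7,6) at t=1.3972
    y: enter (7,7) at t=2.5519
    x: enter (8,7) at t=3.1800
    y: enter (8,8) at t=3.7066 ← occupied
  → r_1 = 3.7066
beam 2: φ=-90°, α=105°
  dir = (cos 105°, sin 105°) = (-0.2588, 0.9659); from cell (6,4)
  next x-line at t=1.5841, next y-line at t=0.2174; Δt_x=3.8637, Δt_y=1.0353
    y: enter (6,5) at t=0.2174
    y: enter (6,6) at t=1.2527 ← occupied
  → r_2 = 1.2527
beam 3: φ=-45°, α=150°
  dir = (cos 150°, sin 150°) = (-0.8660, 0.5000); from cell (6,4)
  next x-line at t=0.4734, next y-line at t=0.4200; Δt_x=1.1547, Δt_y=2.0000
    y: enter (6,5) at t=0.4200
    x: enter (5,5) at t=0.4734
    x: enter (4,5) at t=1.6281
    y: enter (4,6) at t=2.4200
    x: enter (3,6) at t=2.7828
    x: enter (2,6) at t=3.9375
    y: enter (2,7) at t=4.4200
    x: enter (1,7) at t=5.0922
    x: enter (0,7) at t=6.2469 ← occupied
  → r_3 = 6.2469
beam 4: φ=0°, α=195°
  dir = (cos 195°, sin 195°) = (-0.9659, -0.2588); from cell (6,4)
  next x-line at t=0.4245, next y-line at t=3.0523; Δt_x=1.0353, Δt_y=3.8637
    x: enter (5,4) at t=0.4245
    x: enter (4,4) at t=1.4597
    x: enter (3,4) at t=2.4950
    y: enter (3,3) at t=3.0523
    x: enter (2,3) at t=3.5303
    x: enter (1,3) at t=4.5656 ← occupied
  → r_4 = 4.5656
beam 5: φ=45°, α=240°
  dir = (cos 240°, sin 240°) = (-0.5000, -0.8660); from cell (6,4)
  next x-line at t=0.8200, next y-line at t=0.9122; Δt_x=2.0000, Δt_y=1.1547
    x: enter (5,4) at t=0.8200
    y: enter (5,3) at t=0.9122
    y: enter (5,2) at t=2.0669
    x: enter (4,2) at t=2.8200
    y: enter (4,1) at t=3.2216
    y: enter (4,0) at t=4.3763 ← occupied
  → r_5 = 4.3763
beam 6: φ=90°, α=285°
  dir = (cos 285°, sin 285°) = (0.2588, -0.9659); from cell (6,4)
  next x-line at t=2.2796, next y-line at t=0.8179; Δt_x=3.8637, Δt_y=1.0353
    y: enter (6,3) at t=0.8179
    y: enter (6,2) at t=1.8531 ← occupied
  → r_6 = 1.8531
beam 7: φ=135°, α=330°
  dir = (cos 330°, sin 330°) = (0.8660, -0.5000); from cell (6,4)
  next x-line at t=0.6813, next y-line at t=1.5800; Δt_x=1.1547, Δt_y=2.0000
    x: enter (7,4) at t=0.6813
    y: enter (7,3) at t=1.5800
    x: enter (8,3) at t=1.8360
    x: enter (9,3) at t=2.9907 ← occupied
  → r_7 = 2.9907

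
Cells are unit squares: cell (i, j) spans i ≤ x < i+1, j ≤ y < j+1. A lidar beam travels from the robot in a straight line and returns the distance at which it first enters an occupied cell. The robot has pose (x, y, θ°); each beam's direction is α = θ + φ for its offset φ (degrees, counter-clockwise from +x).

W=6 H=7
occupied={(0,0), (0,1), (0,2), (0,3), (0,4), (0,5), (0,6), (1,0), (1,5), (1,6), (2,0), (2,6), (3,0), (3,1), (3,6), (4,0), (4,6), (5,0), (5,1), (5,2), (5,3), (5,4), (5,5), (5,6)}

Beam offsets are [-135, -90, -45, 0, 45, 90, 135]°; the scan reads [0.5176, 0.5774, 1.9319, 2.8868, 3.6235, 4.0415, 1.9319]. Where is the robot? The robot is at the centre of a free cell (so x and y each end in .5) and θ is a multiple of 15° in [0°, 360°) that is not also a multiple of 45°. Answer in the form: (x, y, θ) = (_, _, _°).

Enumerate (i+0.5, j+0.5, θ) over the 18 free cells and 16 admissible headings. For each, cast all 7 beams and compare to the given ranges.
  (4.5, 2.5, 60°): beam 1 = 1.5529 ≠ 0.5176 ✗
  (2.5, 1.5, 120°): beam 3 = 4.6587 ≠ 1.9319 ✗
  (3.5, 2.5, 15°): beam 1 = 0.5774 ≠ 0.5176 ✗
  (4.5, 4.5, 255°): beam 1 = 1.7321 ≠ 0.5176 ✗
  …
  (4.5, 3.5, 120°): r_1=0.5176, r_2=0.5774, r_3=1.9319, r_4=2.8868, r_5=3.6235, r_6=4.0415, r_7=1.9319 — all match ✓
Unique over the lattice → pose = (4.5, 3.5, 120°).

(x, y, θ) = (4.5, 3.5, 120°)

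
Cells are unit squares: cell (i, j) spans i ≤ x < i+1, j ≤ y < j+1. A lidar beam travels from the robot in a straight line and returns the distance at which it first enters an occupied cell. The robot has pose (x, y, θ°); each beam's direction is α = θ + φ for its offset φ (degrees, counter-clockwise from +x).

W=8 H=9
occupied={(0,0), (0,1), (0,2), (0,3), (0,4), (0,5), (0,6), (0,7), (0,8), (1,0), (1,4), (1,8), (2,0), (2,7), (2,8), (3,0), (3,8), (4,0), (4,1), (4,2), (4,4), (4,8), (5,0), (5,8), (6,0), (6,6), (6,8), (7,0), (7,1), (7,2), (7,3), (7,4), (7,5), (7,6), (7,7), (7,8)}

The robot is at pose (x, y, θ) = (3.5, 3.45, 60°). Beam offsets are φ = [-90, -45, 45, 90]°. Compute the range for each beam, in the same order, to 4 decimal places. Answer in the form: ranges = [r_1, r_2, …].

ranges = [0.9000, 3.6235, 3.6752, 1.7321]

beam 1: φ=-90°, α=330°
  direction (0.8660, -0.5000); cell (3,3); t to first gridline: x 0.5774, y 0.9000 (then +1.1547 / +2.0000)
    (4,3) via x @ 0.5774
    (4,2) via y @ 0.9000  # hit
  → r_1 = 0.9000
beam 2: φ=-45°, α=15°
  direction (0.9659, 0.2588); cell (3,3); t to first gridline: x 0.5176, y 2.1250 (then +1.0353 / +3.8637)
    (4,3) via x @ 0.5176
    (5,3) via x @ 1.5529
    (5,4) via y @ 2.1250
    (6,4) via x @ 2.5882
    (7,4) via x @ 3.6235  # hit
  → r_2 = 3.6235
beam 3: φ=45°, α=105°
  direction (-0.2588, 0.9659); cell (3,3); t to first gridline: x 1.9319, y 0.5694 (then +3.8637 / +1.0353)
    (3,4) via y @ 0.5694
    (3,5) via y @ 1.6047
    (2,5) via x @ 1.9319
    (2,6) via y @ 2.6400
    (2,7) via y @ 3.6752  # hit
  → r_3 = 3.6752
beam 4: φ=90°, α=150°
  direction (-0.8660, 0.5000); cell (3,3); t to first gridline: x 0.5774, y 1.1000 (then +1.1547 / +2.0000)
    (2,3) via x @ 0.5774
    (2,4) via y @ 1.1000
    (1,4) via x @ 1.7321  # hit
  → r_4 = 1.7321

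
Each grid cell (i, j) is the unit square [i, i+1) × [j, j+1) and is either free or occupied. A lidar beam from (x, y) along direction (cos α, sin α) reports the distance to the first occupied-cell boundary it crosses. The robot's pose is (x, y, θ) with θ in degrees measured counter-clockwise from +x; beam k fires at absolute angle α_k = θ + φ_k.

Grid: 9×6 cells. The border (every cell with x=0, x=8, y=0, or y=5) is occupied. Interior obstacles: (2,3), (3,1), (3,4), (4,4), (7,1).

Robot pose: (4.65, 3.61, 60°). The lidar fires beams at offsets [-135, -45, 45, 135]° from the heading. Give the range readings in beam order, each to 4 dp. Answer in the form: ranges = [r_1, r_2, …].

ranges = [2.7021, 3.4682, 0.4038, 1.7082]

beam 1: φ=-135°, α=285°
  d=(0.2588,-0.9659)  start (4,3)  tX=1.3523 tY=0.6315  stride 1/|dx|=3.8637 1/|dy|=1.0353
    cross y-line → (4,2), t=0.6315
    cross x-line → (5,2), t=1.3523
    cross y-line → (5,1), t=1.6668
    cross y-line → (5,0), t=2.7021 (wall)
  → r_1 = 2.7021
beam 2: φ=-45°, α=15°
  d=(0.9659,0.2588)  start (4,3)  tX=0.3623 tY=1.5068  stride 1/|dx|=1.0353 1/|dy|=3.8637
    cross x-line → (5,3), t=0.3623
    cross x-line → (6,3), t=1.3976
    cross y-line → (6,4), t=1.5068
    cross x-line → (7,4), t=2.4329
    cross x-line → (8,4), t=3.4682 (wall)
  → r_2 = 3.4682
beam 3: φ=45°, α=105°
  d=(-0.2588,0.9659)  start (4,3)  tX=2.5114 tY=0.4038  stride 1/|dx|=3.8637 1/|dy|=1.0353
    cross y-line → (4,4), t=0.4038 (wall)
  → r_3 = 0.4038
beam 4: φ=135°, α=195°
  d=(-0.9659,-0.2588)  start (4,3)  tX=0.6729 tY=2.3569  stride 1/|dx|=1.0353 1/|dy|=3.8637
    cross x-line → (3,3), t=0.6729
    cross x-line → (2,3), t=1.7082 (wall)
  → r_4 = 1.7082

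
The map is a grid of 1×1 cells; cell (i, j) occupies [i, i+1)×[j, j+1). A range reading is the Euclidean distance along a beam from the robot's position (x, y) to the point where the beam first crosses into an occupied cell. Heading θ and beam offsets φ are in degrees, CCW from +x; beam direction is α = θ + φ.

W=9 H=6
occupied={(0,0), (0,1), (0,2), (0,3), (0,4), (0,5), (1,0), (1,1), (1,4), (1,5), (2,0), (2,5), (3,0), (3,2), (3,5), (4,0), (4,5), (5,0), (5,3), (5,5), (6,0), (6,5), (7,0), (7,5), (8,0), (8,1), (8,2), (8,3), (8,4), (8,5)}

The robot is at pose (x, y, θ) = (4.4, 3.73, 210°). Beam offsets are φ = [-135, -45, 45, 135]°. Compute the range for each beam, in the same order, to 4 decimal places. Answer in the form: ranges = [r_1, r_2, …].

beam 1: φ=-135°, α=75°
  dir = (cos 75°, sin 75°) = (0.2588, 0.9659); from cell (4,3)
  next x-line at t=2.3182, next y-line at t=0.2795; Δt_x=3.8637, Δt_y=1.0353
    y: enter (4,4) at t=0.2795
    y: enter (4,5) at t=1.3148 ← occupied
  → r_1 = 1.3148
beam 2: φ=-45°, α=165°
  dir = (cos 165°, sin 165°) = (-0.9659, 0.2588); from cell (4,3)
  next x-line at t=0.4141, next y-line at t=1.0432; Δt_x=1.0353, Δt_y=3.8637
    x: enter (3,3) at t=0.4141
    y: enter (3,4) at t=1.0432
    x: enter (2,4) at t=1.4494
    x: enter (1,4) at t=2.4847 ← occupied
  → r_2 = 2.4847
beam 3: φ=45°, α=255°
  dir = (cos 255°, sin 255°) = (-0.2588, -0.9659); from cell (4,3)
  next x-line at t=1.5455, next y-line at t=0.7558; Δt_x=3.8637, Δt_y=1.0353
    y: enter (4,2) at t=0.7558
    x: enter (3,2) at t=1.5455 ← occupied
  → r_3 = 1.5455
beam 4: φ=135°, α=345°
  dir = (cos 345°, sin 345°) = (0.9659, -0.2588); from cell (4,3)
  next x-line at t=0.6212, next y-line at t=2.8205; Δt_x=1.0353, Δt_y=3.8637
    x: enter (5,3) at t=0.6212 ← occupied
  → r_4 = 0.6212

ranges = [1.3148, 2.4847, 1.5455, 0.6212]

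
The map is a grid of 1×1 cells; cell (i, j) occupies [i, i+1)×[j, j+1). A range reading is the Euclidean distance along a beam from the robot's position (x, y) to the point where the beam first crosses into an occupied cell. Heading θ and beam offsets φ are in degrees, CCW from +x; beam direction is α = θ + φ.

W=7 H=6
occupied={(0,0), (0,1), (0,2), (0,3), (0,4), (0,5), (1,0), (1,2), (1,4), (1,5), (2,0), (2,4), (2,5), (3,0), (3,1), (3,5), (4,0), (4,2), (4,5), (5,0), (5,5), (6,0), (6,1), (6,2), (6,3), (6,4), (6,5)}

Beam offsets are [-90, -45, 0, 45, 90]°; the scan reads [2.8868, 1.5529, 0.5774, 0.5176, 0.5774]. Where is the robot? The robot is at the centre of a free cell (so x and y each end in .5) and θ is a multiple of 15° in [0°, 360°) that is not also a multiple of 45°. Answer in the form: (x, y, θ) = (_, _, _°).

(x, y, θ) = (3.5, 2.5, 240°)

Candidates: 15 free-cell centres × 16 headings = 240 poses. Raycast each; keep the one whose scan matches to 4 dp.
  (5.5, 2.5, 255°): beam 1 = 0.5176 ≠ 2.8868 ✗
  (1.5, 3.5, 345°): beam 1 = 0.5176 ≠ 2.8868 ✗
  (2.5, 3.5, 165°): beam 1 = 0.5176 ≠ 2.8868 ✗
  (3.5, 4.5, 30°): beam 1 = 1.7321 ≠ 2.8868 ✗
  (2.5, 1.5, 300°): beam 1 = 1.0000 ≠ 2.8868 ✗
  …
  (3.5, 2.5, 240°): r_1=2.8868, r_2=1.5529, r_3=0.5774, r_4=0.5176, r_5=0.5774 — all match ✓
Unique over the lattice → pose = (3.5, 2.5, 240°).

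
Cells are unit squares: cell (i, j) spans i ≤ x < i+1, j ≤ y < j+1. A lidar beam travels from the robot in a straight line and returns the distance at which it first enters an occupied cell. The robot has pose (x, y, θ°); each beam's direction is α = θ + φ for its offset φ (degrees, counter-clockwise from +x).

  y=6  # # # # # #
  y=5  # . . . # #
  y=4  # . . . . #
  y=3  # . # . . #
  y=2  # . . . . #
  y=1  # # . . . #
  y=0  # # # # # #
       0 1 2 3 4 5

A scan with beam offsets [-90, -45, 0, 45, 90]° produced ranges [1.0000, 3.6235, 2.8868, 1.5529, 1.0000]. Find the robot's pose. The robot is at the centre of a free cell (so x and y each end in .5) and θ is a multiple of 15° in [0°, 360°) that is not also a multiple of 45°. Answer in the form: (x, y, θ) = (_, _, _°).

Candidates: 17 free-cell centres × 16 headings = 272 poses. Raycast each; keep the one whose scan matches to 4 dp.
  (1.5, 4.5, 285°): beam 1 = 0.5176 ≠ 1.0000 ✗
  (3.5, 2.5, 195°): beam 1 = 3.6235 ≠ 1.0000 ✗
  (1.5, 5.5, 195°): beam 1 = 0.5176 ≠ 1.0000 ✗
  (3.5, 2.5, 30°): beam 1 = 1.7321 ≠ 1.0000 ✗
  …
  (1.5, 4.5, 30°): r_1=1.0000, r_2=3.6235, r_3=2.8868, r_4=1.5529, r_5=1.0000 — all match ✓
Unique over the lattice → pose = (1.5, 4.5, 30°).

(x, y, θ) = (1.5, 4.5, 30°)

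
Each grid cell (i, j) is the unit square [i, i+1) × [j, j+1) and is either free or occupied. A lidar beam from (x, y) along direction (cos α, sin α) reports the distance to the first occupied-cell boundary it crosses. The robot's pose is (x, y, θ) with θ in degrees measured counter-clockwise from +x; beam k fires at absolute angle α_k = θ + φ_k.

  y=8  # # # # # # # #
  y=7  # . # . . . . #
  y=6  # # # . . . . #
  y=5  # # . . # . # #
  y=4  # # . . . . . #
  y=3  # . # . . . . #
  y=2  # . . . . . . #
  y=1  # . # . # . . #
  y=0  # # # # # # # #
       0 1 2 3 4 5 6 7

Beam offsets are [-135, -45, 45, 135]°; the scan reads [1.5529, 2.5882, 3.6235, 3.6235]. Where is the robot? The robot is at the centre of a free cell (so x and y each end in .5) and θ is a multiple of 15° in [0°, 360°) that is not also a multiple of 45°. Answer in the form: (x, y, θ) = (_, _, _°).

(x, y, θ) = (3.5, 4.5, 300°)

The pose lattice has 32·16 = 512 candidates. Test each by forward raycasting.
  (5.5, 7.5, 345°): beam 1 = 2.8868 ≠ 1.5529 ✗
  (6.5, 4.5, 285°): beam 1 = 1.7321 ≠ 1.5529 ✗
  (2.5, 2.5, 105°): beam 1 = 1.7321 ≠ 1.5529 ✗
  (1.5, 7.5, 210°): beam 1 = 0.5176 ≠ 1.5529 ✗
  …
  (3.5, 4.5, 300°): r_1=1.5529, r_2=2.5882, r_3=3.6235, r_4=3.6235 — all match ✓
Unique over the lattice → pose = (3.5, 4.5, 300°).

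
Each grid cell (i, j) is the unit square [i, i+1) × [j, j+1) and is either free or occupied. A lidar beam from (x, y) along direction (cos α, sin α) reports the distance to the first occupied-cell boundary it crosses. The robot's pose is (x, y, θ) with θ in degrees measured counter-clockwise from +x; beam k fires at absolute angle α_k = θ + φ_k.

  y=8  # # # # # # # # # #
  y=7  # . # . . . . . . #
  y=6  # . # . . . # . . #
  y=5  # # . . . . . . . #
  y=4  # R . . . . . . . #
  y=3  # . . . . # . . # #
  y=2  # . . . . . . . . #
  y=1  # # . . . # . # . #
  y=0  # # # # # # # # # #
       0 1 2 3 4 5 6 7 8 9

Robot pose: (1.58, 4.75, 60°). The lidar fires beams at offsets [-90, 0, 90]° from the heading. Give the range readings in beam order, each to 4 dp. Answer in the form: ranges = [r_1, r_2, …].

beam 1: φ=-90°, α=330°
  cosα=0.8660 sinα=-0.5000 | (1,4) | tMaxX 0.4850 tMaxY 1.5000 | tΔX 1.1547 tΔY 2.0000
    t=0.4850 [x] (2,4)
    t=1.5000 [y] (2,3)
    t=1.6397 [x] (3,3)
    t=2.7944 [x] (4,3)
    t=3.5000 [y] (4,2)
    t=3.9491 [x] (5,2)
    t=5.1038 [x] (6,2)
    t=5.5000 [y] (6,1)
    t=6.2585 [x] (7,1) — stop
  → r_1 = 6.2585
beam 2: φ=0°, α=60°
  cosα=0.5000 sinα=0.8660 | (1,4) | tMaxX 0.8400 tMaxY 0.2887 | tΔX 2.0000 tΔY 1.1547
    t=0.2887 [y] (1,5) — stop
  → r_2 = 0.2887
beam 3: φ=90°, α=150°
  cosα=-0.8660 sinα=0.5000 | (1,4) | tMaxX 0.6697 tMaxY 0.5000 | tΔX 1.1547 tΔY 2.0000
    t=0.5000 [y] (1,5) — stop
  → r_3 = 0.5000

ranges = [6.2585, 0.2887, 0.5000]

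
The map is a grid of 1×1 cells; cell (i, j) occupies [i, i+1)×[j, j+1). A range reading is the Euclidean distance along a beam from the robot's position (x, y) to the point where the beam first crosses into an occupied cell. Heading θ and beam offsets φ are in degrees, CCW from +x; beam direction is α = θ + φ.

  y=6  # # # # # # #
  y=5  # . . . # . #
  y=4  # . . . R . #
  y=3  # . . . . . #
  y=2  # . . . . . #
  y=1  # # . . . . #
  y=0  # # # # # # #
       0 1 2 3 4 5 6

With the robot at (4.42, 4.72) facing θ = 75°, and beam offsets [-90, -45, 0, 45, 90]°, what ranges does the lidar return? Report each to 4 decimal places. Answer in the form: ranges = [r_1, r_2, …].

ranges = [1.6357, 0.5600, 0.2899, 0.3233, 3.5406]

beam 1: φ=-90°, α=345°
  cosα=0.9659 sinα=-0.2588 | (4,4) | tMaxX 0.6005 tMaxY 2.7819 | tΔX 1.0353 tΔY 3.8637
    t=0.6005 [x] (5,4)
    t=1.6357 [x] (6,4) — stop
  → r_1 = 1.6357
beam 2: φ=-45°, α=30°
  cosα=0.8660 sinα=0.5000 | (4,4) | tMaxX 0.6697 tMaxY 0.5600 | tΔX 1.1547 tΔY 2.0000
    t=0.5600 [y] (4,5) — stop
  → r_2 = 0.5600
beam 3: φ=0°, α=75°
  cosα=0.2588 sinα=0.9659 | (4,4) | tMaxX 2.2409 tMaxY 0.2899 | tΔX 3.8637 tΔY 1.0353
    t=0.2899 [y] (4,5) — stop
  → r_3 = 0.2899
beam 4: φ=45°, α=120°
  cosα=-0.5000 sinα=0.8660 | (4,4) | tMaxX 0.8400 tMaxY 0.3233 | tΔX 2.0000 tΔY 1.1547
    t=0.3233 [y] (4,5) — stop
  → r_4 = 0.3233
beam 5: φ=90°, α=165°
  cosα=-0.9659 sinα=0.2588 | (4,4) | tMaxX 0.4348 tMaxY 1.0818 | tΔX 1.0353 tΔY 3.8637
    t=0.4348 [x] (3,4)
    t=1.0818 [y] (3,5)
    t=1.4701 [x] (2,5)
    t=2.5054 [x] (1,5)
    t=3.5406 [x] (0,5) — stop
  → r_5 = 3.5406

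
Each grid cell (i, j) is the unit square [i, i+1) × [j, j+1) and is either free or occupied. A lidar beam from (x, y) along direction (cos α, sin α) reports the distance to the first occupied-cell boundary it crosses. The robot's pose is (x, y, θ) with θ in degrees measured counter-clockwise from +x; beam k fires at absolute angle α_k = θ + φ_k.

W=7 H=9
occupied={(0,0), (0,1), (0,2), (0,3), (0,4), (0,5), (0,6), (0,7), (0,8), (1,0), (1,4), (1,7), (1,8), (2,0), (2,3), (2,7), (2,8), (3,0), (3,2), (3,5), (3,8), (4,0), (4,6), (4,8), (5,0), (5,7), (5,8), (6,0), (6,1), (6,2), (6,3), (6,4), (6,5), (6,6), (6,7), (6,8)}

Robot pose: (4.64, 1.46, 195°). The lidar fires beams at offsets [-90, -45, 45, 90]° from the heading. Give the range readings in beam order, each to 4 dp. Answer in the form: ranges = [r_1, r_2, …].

beam 1: φ=-90°, α=105°
  d=(-0.2588,0.9659)  start (4,1)  tX=2.4728 tY=0.5590  stride 1/|dx|=3.8637 1/|dy|=1.0353
    cross y-line → (4,2), t=0.5590
    cross y-line → (4,3), t=1.5943
    cross x-line → (3,3), t=2.4728
    cross y-line → (3,4), t=2.6296
    cross y-line → (3,5), t=3.6649 (wall)
  → r_1 = 3.6649
beam 2: φ=-45°, α=150°
  d=(-0.8660,0.5000)  start (4,1)  tX=0.7390 tY=1.0800  stride 1/|dx|=1.1547 1/|dy|=2.0000
    cross x-line → (3,1), t=0.7390
    cross y-line → (3,2), t=1.0800 (wall)
  → r_2 = 1.0800
beam 3: φ=45°, α=240°
  d=(-0.5000,-0.8660)  start (4,1)  tX=1.2800 tY=0.5312  stride 1/|dx|=2.0000 1/|dy|=1.1547
    cross y-line → (4,0), t=0.5312 (wall)
  → r_3 = 0.5312
beam 4: φ=90°, α=285°
  d=(0.2588,-0.9659)  start (4,1)  tX=1.3909 tY=0.4762  stride 1/|dx|=3.8637 1/|dy|=1.0353
    cross y-line → (4,0), t=0.4762 (wall)
  → r_4 = 0.4762

ranges = [3.6649, 1.0800, 0.5312, 0.4762]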